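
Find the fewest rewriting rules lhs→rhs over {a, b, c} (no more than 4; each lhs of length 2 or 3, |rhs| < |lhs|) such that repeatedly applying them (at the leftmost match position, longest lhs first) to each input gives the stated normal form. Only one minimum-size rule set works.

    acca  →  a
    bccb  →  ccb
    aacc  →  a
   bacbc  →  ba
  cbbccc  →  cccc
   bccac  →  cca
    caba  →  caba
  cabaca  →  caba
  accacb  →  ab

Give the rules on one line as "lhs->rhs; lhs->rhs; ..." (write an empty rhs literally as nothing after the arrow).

  | acca => aca => aa => a
  | bccb => ccb
  | aacc => acc => ac => a
  | bacbc => babc => bac => ba

aa->a; ac->a; bc->c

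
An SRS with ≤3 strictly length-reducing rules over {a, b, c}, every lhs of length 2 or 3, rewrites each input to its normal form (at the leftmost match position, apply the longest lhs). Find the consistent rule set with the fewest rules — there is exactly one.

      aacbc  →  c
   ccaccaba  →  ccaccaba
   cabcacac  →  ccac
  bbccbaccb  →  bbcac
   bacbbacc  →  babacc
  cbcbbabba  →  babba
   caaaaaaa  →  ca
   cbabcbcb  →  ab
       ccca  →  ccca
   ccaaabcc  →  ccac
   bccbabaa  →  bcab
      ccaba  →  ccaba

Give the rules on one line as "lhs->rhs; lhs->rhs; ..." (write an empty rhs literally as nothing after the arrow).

aa->; abc->a; cb->

  | aacbc => cbc => c
  | ccaccaba
  | cabcacac => caacac => ccac
  | bbccbaccb => bbcaccb => bbcac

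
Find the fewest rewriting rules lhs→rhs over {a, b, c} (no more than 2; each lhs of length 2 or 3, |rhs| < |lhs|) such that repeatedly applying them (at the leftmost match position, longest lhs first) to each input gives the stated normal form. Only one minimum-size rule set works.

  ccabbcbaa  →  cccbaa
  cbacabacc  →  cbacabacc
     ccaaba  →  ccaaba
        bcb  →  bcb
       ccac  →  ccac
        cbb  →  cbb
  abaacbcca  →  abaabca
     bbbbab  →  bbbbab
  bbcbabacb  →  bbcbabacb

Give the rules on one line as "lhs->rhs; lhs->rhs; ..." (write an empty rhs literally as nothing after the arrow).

  | ccabbcbaa => cccbaa
  | cbacabacc
  | ccaaba
  | bcb

abb->; cbc->b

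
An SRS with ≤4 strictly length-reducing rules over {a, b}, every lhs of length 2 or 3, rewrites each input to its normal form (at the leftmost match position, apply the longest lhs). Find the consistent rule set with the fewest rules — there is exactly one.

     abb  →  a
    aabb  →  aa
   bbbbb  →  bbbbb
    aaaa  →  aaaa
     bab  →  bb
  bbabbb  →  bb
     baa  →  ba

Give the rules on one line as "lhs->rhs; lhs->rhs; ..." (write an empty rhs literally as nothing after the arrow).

ab->b; abb->a; baa->ba; bba->ba

  | abb => a
  | aabb => aa
  | bbbbb
  | aaaa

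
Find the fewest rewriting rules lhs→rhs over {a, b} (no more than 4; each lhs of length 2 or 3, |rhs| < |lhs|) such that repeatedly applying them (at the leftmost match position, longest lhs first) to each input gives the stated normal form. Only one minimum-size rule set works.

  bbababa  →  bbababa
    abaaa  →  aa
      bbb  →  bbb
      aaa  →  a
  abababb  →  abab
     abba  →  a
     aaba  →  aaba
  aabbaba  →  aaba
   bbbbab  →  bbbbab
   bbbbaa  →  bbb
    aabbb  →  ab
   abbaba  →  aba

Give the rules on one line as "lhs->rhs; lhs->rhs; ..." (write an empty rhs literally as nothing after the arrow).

aaa->a; abb->; baa->

  | bbababa
  | abaaa => aa
  | bbb
  | aaa => a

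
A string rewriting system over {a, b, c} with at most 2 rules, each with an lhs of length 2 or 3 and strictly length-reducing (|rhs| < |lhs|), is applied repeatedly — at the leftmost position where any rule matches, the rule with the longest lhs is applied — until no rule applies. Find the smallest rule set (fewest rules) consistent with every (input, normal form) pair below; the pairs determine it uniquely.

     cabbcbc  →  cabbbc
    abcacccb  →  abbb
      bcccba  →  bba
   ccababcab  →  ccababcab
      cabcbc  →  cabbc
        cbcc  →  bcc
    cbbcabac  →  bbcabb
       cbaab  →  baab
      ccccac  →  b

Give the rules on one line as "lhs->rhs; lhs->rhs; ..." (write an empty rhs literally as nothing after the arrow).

  | cabbcbc => cabbbc
  | abcacccb => abcbccb => abbccb => abbcb => abbb
  | bcccba => bccba => bcba => bba
  | ccababcab

ac->b; cb->b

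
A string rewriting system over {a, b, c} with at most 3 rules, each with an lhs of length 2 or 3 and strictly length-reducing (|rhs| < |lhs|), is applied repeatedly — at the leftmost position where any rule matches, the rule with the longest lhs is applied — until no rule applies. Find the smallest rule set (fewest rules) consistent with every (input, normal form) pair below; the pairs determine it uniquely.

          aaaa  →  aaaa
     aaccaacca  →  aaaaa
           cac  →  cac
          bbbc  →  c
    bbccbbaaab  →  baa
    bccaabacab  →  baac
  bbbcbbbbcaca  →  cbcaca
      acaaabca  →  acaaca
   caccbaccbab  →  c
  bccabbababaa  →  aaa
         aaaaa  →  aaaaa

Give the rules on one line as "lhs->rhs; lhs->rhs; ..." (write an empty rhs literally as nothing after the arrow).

ab->; bb->a; cc->

  | aaaa
  | aaccaacca => aaaacca => aaaaa
  | cac
  | bbbc => abc => c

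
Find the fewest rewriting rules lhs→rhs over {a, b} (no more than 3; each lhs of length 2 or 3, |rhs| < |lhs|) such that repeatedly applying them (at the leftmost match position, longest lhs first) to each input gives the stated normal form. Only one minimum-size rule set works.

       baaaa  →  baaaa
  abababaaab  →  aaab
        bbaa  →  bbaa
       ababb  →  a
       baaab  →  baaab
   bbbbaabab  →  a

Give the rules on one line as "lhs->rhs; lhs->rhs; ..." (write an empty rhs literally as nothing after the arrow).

aba->b; bbb->a

  | baaaa
  | abababaaab => bbabaaab => bbbaab => aaab
  | bbaa
  | ababb => bbb => a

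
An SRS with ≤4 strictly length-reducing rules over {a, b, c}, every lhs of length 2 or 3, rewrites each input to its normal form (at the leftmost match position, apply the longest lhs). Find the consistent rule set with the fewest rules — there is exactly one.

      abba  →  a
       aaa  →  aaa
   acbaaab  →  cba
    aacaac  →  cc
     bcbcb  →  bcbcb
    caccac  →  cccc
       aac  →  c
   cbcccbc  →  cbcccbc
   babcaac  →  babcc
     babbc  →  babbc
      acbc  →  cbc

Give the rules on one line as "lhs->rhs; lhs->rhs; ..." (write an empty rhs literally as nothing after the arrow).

aab->; ac->c; bba->

  | abba => a
  | aaa
  | acbaaab => cbaaab => cba
  | aacaac => acaac => caac => cac => cc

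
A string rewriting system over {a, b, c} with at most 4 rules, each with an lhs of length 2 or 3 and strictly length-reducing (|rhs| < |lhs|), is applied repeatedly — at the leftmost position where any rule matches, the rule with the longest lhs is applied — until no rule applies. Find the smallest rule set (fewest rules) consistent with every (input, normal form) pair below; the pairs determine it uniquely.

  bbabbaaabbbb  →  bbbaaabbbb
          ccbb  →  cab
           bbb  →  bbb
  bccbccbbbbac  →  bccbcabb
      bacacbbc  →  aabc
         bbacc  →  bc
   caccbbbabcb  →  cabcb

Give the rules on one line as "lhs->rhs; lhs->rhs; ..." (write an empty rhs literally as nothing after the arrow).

  | bbabbaaabbbb => bbbaaabbbb
  | ccbb => cab
  | bbb
  | bccbccbbbbac => bccbcabbbac => bccbcabb

aca->c; bab->b; bac->; cbb->ab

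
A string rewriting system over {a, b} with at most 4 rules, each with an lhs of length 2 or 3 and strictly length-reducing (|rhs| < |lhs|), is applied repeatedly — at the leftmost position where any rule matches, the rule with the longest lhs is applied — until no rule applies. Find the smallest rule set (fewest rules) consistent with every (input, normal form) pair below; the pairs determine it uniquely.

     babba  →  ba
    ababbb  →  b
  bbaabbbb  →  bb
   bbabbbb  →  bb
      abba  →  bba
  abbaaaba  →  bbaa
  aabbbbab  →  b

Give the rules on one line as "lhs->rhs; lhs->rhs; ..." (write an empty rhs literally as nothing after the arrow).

  | babba => bbba => ba
  | ababbb => bbb => b
  | bbaabbbb => bbabbbb => bbbbbb => bbbb => bb
  | bbabbbb => bbbbbb => bbbb => bb

ab->b; aba->; bbb->b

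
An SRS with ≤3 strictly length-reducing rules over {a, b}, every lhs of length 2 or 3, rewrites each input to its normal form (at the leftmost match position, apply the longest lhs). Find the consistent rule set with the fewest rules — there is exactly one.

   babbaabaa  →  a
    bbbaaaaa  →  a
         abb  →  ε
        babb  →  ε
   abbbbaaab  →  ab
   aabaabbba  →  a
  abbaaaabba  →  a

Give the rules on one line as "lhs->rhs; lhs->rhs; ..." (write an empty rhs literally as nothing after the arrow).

aa->a; abb->; ba->a

  | babbaabaa => abbaabaa => aabaa => abaa => aaa => aa => a
  | bbbaaaaa => bbaaaaa => baaaaa => aaaaa => aaaa => aaa => aa => a
  | abb => ε
  | babb => abb => ε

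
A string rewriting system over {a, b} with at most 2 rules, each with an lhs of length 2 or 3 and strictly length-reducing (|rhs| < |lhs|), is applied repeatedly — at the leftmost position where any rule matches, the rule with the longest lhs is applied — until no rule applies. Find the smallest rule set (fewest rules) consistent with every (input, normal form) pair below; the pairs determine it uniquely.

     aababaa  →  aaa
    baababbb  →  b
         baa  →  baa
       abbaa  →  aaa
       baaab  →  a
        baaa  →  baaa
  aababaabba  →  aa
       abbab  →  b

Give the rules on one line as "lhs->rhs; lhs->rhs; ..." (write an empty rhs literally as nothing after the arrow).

  | aababaa => ababaa => babaa => bbaa => aaa
  | baababbb => bababbb => bbabbb => aabbb => abbb => bbb => ab => b
  | baa
  | abbaa => bbaa => aaa

ab->b; bb->a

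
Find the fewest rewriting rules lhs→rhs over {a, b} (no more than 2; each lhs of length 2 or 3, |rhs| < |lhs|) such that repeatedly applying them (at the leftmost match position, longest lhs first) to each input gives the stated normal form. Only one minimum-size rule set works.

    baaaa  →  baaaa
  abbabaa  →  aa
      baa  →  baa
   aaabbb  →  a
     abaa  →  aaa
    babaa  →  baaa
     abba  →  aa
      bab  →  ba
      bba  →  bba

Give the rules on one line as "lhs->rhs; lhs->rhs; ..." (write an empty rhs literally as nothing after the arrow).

aab->; ab->a

  | baaaa
  | abbabaa => ababaa => aabaa => aa
  | baa
  | aaabbb => abb => ab => a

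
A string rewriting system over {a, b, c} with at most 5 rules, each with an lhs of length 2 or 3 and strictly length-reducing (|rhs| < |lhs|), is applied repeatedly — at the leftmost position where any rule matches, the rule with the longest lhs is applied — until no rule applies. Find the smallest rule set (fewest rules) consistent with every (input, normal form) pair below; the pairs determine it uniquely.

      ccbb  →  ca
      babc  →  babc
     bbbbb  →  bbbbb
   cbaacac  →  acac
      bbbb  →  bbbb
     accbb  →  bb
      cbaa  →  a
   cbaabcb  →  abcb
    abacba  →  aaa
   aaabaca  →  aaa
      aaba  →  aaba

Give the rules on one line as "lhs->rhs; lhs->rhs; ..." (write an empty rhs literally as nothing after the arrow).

acc->; bac->cb; cba->; cbb->a

  | ccbb => ca
  | babc
  | bbbbb
  | cbaacac => acac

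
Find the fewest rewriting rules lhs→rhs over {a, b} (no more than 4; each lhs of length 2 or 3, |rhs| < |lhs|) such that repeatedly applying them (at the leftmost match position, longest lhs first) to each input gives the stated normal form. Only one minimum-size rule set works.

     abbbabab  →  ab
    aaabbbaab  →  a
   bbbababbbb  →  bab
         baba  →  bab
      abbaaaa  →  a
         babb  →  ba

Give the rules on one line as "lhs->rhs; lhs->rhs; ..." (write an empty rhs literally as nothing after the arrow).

  | abbbabab => ababab => abbab => aab => ab
  | aaabbbaab => aabbbaab => abbbaab => abaab => abab => abb => a
  | bbbababbbb => bababbbb => babbbbb => babbb => bab
  | baba => bab

aa->a; aba->ab; bb->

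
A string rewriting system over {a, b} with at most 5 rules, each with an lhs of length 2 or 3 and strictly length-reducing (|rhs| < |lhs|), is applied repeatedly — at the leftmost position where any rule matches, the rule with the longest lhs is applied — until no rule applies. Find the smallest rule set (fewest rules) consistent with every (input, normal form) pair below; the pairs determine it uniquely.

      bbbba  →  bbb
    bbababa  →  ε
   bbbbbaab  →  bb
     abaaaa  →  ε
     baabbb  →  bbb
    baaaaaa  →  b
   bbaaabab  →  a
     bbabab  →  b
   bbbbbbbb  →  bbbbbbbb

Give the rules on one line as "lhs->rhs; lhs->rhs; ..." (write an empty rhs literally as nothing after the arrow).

  | bbbba => bbb
  | bbababa => baaba => aba => ba => ε
  | bbbbbaab => bbbbab => bbba => bb
  | abaaaa => baaaa => aaa => ba => ε

aa->b; ab->b; ba->; bab->a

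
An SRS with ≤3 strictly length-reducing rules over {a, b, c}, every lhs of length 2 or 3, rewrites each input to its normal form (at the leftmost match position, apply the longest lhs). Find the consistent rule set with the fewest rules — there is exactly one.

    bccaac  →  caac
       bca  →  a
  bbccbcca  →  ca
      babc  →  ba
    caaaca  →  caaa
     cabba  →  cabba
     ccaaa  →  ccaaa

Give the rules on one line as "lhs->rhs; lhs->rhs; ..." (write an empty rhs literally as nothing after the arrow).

  | bccaac => caac
  | bca => a
  | bbccbcca => bcbcca => bcca => ca
  | babc => ba

aca->a; bc->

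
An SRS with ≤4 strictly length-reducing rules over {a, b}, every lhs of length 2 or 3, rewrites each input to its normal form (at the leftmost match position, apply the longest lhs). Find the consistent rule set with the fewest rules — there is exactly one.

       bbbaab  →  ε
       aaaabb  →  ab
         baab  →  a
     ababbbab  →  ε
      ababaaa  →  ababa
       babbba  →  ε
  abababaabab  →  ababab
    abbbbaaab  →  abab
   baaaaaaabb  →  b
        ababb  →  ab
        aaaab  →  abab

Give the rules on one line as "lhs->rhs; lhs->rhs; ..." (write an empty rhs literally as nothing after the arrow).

aa->; aaa->ab; baa->b; bb->a

  | bbbaab => abaab => abb => aa => ε
  | aaaabb => ababb => abaa => ab
  | baab => bb => a
  | ababbbab => abaabab => abbab => aaab => abb => aa => ε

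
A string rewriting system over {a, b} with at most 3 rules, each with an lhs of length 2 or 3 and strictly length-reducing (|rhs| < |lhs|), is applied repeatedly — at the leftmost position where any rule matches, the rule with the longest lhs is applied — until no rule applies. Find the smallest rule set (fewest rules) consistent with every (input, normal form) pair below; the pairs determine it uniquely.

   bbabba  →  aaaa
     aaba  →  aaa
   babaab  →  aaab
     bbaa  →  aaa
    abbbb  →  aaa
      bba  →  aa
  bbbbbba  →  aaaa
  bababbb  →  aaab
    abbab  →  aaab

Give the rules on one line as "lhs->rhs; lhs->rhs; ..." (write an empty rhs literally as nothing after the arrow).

  | bbabba => aabba => aaaa
  | aaba => aaa
  | babaab => abaab => aaab
  | bbaa => aaa

ba->a; bb->a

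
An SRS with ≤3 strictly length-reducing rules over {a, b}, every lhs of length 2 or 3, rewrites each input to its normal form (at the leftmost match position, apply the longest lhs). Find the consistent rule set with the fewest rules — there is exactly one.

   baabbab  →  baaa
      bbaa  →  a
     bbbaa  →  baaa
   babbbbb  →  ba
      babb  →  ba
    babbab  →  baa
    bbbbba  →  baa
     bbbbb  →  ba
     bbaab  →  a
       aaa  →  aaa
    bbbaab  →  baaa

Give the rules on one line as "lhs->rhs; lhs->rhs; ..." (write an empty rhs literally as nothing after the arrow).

ab->a; bba->; bbb->ba

  | baabbab => baabab => baaab => baaa
  | bbaa => a
  | bbbaa => baaa
  | babbbbb => babbbb => babbb => babb => bab => ba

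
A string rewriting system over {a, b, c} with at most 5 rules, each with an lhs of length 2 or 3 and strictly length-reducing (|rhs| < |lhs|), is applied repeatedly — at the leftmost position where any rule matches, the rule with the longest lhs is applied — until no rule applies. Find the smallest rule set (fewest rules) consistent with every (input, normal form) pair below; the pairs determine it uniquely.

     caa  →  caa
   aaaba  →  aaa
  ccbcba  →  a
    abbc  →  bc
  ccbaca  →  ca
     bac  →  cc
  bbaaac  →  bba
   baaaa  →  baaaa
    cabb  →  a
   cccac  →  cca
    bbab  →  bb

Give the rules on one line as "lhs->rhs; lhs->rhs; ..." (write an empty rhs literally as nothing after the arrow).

ab->; ac->b; bac->cc; cb->a

  | caa
  | aaaba => aaa
  | ccbcba => cacba => cbba => aba => a
  | abbc => bc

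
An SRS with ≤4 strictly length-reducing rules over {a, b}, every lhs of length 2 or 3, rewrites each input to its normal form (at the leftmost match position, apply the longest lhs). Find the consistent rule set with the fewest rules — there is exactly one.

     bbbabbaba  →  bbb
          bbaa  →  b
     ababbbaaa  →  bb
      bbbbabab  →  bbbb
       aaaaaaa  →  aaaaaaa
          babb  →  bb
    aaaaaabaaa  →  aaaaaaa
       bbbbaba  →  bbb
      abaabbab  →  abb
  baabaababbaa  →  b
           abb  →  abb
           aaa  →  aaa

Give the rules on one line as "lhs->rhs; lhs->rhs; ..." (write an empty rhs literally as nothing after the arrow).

  | bbbabbaba => bbbbaba => bbbba => bbb
  | bbaa => bba => b
  | ababbbaaa => bbbaaa => bbbaa => bbba => bb
  | bbbbabab => bbbbab => bbbb

aba->; ba->; baa->ba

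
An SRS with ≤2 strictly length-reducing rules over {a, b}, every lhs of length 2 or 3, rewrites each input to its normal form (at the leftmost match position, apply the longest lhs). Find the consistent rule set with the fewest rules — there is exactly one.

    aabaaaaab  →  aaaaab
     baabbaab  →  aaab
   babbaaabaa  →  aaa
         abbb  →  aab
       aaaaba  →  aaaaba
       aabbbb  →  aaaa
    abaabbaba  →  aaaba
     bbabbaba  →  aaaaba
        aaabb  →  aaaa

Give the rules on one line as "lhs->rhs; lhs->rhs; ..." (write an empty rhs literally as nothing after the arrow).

baa->; bb->a

  | aabaaaaab => aaaaab
  | baabbaab => bbaab => aaab
  | babbaaabaa => baaaaabaa => aaabaa => aaa
  | abbb => aab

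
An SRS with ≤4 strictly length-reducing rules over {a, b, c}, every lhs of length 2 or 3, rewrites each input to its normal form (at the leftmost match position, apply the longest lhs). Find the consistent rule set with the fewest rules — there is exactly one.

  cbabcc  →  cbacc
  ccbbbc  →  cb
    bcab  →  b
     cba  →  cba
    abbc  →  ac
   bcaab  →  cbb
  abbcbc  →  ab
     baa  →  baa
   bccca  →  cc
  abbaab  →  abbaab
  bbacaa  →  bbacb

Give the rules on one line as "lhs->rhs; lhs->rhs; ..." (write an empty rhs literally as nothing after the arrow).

bc->c; ca->; caa->cb; cbc->b

  | cbabcc => cbacc
  | ccbbbc => ccbbc => ccbc => cb
  | bcab => cab => b
  | cba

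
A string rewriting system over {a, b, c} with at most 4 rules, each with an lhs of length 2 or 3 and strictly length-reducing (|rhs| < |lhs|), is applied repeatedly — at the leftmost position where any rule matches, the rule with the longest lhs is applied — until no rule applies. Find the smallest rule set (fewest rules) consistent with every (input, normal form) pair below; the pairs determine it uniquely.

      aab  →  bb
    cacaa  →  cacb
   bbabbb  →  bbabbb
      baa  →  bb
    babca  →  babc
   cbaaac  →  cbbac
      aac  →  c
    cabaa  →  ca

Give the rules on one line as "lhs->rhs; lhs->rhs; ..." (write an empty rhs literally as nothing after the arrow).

aa->b; aac->c; aba->; bca->bc

  | aab => bb
  | cacaa => cacb
  | bbabbb
  | baa => bb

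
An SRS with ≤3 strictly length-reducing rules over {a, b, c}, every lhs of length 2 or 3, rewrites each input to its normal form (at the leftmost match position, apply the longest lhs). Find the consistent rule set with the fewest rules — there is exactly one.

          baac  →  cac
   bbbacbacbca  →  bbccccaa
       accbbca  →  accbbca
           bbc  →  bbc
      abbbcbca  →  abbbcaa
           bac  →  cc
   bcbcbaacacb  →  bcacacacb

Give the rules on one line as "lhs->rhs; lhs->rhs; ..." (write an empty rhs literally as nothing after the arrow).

  | baac => cac
  | bbbacbacbca => bbccbacbca => bbccccbca => bbccccaa
  | accbbca
  | bbc

ba->c; cbc->ca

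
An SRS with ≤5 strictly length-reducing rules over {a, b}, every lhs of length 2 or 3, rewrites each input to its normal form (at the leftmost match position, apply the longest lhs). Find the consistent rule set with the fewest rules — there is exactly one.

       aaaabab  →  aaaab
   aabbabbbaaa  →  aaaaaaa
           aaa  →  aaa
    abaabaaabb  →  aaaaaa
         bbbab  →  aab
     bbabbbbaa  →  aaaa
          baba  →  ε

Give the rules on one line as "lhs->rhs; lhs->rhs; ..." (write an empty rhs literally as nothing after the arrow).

  | aaaabab => aaaab
  | aabbabbbaaa => aaabbbaaa => aaaaaaa
  | aaa
  | abaabaaabb => aaabaaabb => aaaaaabb => aaaaaa

ba->; baa->aa; bb->; bbb->a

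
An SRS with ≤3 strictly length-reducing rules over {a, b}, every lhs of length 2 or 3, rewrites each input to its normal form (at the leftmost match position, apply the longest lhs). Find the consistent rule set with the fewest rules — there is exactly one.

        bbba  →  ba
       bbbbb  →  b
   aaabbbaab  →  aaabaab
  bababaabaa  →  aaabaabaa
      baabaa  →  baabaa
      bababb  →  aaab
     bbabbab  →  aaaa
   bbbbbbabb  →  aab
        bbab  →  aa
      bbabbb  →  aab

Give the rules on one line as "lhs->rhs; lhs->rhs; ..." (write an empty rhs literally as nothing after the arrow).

bab->aa; bb->b

  | bbba => bba => ba
  | bbbbb => bbbb => bbb => bb => b
  | aaabbbaab => aaabbaab => aaabaab
  | bababaabaa => aaabaabaa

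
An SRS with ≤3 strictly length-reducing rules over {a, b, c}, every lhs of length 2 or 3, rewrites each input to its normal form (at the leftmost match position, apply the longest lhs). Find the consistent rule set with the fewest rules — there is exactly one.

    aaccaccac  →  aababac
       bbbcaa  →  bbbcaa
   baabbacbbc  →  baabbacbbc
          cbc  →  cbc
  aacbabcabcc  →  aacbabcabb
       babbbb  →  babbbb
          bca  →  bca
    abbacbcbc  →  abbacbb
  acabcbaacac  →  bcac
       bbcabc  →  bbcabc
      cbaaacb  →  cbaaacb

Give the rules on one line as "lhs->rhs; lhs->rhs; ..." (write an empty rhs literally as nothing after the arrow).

  | aaccaccac => aabaccac => aababac
  | bbbcaa
  | baabbacbbc
  | cbc

aca->; bcb->bc; cc->b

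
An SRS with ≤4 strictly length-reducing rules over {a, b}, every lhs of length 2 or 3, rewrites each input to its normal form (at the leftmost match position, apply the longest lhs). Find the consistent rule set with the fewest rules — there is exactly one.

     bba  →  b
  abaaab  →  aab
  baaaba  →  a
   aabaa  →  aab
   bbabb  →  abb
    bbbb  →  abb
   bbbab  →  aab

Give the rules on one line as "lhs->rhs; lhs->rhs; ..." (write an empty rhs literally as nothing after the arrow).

  | bba => b
  | abaaab => abab => aab
  | baaaba => baba => aba => a
  | aabaa => aab

ba->; baa->b; bab->ab; bbb->ab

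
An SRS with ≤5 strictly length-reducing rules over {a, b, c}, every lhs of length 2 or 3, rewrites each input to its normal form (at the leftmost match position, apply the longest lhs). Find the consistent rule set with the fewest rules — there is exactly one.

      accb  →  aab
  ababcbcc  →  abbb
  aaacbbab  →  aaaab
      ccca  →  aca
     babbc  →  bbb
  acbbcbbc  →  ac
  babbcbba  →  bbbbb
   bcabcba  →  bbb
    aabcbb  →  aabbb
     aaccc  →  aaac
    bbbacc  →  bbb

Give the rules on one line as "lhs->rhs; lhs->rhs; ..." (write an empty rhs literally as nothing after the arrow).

  | accb => aab
  | ababcbcc => abbcbcc => abbbcc => abbbc => abbb
  | aaacbbab => aaaab
  | ccca => aca

ba->b; bc->b; cbb->; cc->a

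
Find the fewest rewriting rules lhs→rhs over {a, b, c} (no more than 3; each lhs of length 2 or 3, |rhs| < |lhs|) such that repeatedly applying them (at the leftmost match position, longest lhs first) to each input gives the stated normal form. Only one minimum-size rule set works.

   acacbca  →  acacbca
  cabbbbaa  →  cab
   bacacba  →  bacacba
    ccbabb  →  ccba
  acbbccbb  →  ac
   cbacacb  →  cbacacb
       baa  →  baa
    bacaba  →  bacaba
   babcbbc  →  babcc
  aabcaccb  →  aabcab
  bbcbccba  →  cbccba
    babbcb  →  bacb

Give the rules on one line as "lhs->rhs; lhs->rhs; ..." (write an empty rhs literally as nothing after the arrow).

aaa->ab; acc->a; bb->

  | acacbca
  | cabbbbaa => cabbaa => caaa => cab
  | bacacba
  | ccbabb => ccba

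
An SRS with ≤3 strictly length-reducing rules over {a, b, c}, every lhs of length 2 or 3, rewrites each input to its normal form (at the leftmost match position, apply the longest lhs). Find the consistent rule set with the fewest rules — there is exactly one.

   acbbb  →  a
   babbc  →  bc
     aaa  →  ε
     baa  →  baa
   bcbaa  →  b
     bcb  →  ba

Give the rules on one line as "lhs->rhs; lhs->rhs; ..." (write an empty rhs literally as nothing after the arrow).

  | acbbb => aabb => a
  | babbc => bc
  | aaa => ε
  | baa

aaa->; abb->; cb->a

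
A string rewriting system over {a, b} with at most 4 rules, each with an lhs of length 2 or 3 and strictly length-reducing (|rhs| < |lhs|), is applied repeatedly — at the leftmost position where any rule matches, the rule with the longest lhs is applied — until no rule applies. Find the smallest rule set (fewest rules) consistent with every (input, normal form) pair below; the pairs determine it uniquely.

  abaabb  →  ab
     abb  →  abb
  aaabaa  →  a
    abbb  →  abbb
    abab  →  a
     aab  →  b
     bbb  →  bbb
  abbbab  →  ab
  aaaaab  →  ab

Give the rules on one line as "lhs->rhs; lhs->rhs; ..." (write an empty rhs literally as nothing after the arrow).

  | abaabb => ababb => aaab => ab
  | abb
  | aaabaa => abaa => aba => a
  | abbb

aa->; ba->; baa->ba; bab->aa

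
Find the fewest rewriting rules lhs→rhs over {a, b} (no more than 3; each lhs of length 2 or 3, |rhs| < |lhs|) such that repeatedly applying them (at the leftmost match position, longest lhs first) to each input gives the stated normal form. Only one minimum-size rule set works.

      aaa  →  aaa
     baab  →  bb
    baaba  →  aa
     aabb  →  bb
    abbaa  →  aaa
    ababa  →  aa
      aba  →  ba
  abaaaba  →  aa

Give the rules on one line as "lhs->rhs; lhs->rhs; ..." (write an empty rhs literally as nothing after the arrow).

ab->b; bba->aa

  | aaa
  | baab => bab => bb
  | baaba => baba => bba => aa
  | aabb => abb => bb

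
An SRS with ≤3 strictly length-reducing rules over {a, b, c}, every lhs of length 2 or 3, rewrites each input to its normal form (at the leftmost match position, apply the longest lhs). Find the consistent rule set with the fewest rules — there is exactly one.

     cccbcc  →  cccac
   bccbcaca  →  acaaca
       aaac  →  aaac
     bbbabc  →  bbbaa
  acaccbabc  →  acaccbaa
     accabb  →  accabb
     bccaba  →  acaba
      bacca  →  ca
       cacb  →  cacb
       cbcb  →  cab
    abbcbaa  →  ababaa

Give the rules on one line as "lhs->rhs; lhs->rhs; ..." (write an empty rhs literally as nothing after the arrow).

  | cccbcc => cccac
  | bccbcaca => acbcaca => acaaca
  | aaac
  | bbbabc => bbbaa

bac->; bc->a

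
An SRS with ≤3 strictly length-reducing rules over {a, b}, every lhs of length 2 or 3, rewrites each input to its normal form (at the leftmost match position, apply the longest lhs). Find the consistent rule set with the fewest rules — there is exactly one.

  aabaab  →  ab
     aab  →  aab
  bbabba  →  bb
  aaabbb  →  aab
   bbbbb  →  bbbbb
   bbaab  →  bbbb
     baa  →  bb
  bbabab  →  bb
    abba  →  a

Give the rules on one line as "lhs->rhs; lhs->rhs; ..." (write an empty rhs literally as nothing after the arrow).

  | aabaab => aabbb => ab
  | aab
  | bbabba => bbba => bb
  | aaabbb => aab

abb->; ba->; baa->bb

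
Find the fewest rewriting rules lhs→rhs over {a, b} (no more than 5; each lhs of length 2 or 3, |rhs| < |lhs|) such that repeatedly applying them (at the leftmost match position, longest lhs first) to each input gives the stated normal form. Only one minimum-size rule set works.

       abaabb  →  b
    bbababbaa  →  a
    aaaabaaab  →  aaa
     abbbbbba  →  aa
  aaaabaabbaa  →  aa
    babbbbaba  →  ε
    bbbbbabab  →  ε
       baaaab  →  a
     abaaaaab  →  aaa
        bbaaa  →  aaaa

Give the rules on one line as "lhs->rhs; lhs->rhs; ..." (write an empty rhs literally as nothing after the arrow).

aab->; ab->; ba->; bb->a

  | abaabb => aabb => b
  | bbababbaa => aababbaa => abbaa => baa => a
  | aaaabaaab => aaaaab => aaa
  | abbbbbba => bbbbba => abbba => bba => aa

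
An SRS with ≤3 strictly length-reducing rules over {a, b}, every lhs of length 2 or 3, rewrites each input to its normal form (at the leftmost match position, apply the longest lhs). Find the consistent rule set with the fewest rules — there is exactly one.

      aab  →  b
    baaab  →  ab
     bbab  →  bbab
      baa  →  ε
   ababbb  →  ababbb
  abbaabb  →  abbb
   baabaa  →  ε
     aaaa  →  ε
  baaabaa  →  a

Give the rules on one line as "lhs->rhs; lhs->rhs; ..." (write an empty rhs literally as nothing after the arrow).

  | aab => b
  | baaab => ab
  | bbab
  | baa => ε

aa->; baa->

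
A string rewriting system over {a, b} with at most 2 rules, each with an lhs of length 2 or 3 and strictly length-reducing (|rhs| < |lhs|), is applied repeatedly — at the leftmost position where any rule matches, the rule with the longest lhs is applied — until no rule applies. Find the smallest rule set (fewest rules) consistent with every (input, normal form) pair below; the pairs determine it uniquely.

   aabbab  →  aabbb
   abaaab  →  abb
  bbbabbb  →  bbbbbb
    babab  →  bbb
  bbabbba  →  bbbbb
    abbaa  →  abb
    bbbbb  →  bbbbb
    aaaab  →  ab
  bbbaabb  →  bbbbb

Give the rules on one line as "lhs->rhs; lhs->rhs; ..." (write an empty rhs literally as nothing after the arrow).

aaa->; ba->b

  | aabbab => aabbb
  | abaaab => abaab => abab => abb
  | bbbabbb => bbbbbb
  | babab => bbab => bbb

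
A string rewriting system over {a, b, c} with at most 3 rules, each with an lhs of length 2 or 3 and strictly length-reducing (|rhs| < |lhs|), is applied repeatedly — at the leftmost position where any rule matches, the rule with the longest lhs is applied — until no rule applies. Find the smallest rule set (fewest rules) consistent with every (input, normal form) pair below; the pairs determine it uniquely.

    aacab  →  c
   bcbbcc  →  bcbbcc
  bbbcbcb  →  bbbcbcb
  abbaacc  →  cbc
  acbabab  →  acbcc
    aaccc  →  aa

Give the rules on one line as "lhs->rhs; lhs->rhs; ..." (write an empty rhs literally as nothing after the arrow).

  | aacab => aacc => ab => c
  | bcbbcc
  | bbbcbcb
  | abbaacc => cbaacc => cbab => cbc

ab->c; abc->aa; acc->b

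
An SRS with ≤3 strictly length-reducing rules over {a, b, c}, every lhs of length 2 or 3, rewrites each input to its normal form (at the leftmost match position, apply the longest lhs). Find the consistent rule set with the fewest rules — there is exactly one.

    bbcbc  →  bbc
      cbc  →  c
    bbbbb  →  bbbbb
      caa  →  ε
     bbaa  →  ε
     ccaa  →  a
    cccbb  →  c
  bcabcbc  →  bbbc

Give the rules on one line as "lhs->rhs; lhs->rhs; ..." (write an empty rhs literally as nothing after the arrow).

  | bbcbc => bbc
  | cbc => c
  | bbbbb
  | caa => ba => ε

ba->; ca->b; cb->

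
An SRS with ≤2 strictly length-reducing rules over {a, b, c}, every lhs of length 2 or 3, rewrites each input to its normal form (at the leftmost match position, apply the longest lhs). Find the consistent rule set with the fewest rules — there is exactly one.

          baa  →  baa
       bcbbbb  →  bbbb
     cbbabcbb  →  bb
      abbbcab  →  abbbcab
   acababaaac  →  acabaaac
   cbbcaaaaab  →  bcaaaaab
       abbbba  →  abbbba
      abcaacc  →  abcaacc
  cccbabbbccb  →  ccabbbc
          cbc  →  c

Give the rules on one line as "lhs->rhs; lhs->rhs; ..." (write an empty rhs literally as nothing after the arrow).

bab->b; cb->

  | baa
  | bcbbbb => bbbb
  | cbbabcbb => babcbb => bcbb => bb
  | abbbcab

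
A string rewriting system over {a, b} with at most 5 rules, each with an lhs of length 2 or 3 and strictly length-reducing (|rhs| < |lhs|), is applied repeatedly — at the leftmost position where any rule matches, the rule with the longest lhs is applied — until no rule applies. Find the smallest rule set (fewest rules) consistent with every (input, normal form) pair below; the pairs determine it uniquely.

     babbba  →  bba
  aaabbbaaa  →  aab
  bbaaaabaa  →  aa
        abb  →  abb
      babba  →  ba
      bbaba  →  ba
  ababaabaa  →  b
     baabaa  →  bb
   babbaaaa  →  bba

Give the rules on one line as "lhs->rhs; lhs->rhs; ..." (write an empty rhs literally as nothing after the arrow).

  | babbba => bba
  | aaabbbaaa => bbbbaaa => abbaaa => abbb => aab
  | bbaaaabaa => bbbabaa => ababaa => abaa => aa
  | abb

aaa->b; aba->a; bab->; bbb->ab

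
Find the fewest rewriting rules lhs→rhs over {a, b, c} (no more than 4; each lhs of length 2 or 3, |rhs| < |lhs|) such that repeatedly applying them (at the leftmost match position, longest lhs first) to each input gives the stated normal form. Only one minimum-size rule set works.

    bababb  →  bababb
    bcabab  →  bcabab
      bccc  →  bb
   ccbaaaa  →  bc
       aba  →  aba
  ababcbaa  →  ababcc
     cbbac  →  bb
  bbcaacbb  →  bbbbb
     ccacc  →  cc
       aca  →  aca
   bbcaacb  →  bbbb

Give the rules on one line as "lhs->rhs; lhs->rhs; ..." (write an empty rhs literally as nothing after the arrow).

aa->c; cac->bb; cb->c; ccc->b

  | bababb
  | bcabab
  | bccc => bb
  | ccbaaaa => ccaaaa => cccaa => baa => bc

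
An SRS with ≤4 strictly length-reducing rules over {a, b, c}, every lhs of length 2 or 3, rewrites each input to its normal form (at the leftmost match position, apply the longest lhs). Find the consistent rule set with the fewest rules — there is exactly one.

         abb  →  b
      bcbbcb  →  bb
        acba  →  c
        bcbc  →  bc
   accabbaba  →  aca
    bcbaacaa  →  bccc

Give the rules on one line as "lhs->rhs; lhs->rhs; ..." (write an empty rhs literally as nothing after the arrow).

aa->c; ab->; cb->

  | abb => b
  | bcbbcb => bbcb => bb
  | acba => aa => c
  | bcbc => bc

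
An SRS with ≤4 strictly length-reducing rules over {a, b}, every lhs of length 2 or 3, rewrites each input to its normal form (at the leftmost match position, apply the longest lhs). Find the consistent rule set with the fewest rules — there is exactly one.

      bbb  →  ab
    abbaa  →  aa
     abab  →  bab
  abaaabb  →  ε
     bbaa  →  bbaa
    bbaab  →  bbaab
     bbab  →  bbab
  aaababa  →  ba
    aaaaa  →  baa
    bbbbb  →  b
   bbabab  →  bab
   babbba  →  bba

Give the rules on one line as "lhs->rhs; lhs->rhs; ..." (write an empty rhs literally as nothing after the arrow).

aaa->b; aba->ba; abb->; bbb->ab

  | bbb => ab
  | abbaa => aa
  | abab => bab
  | abaaabb => baaabb => bbbb => abb => ε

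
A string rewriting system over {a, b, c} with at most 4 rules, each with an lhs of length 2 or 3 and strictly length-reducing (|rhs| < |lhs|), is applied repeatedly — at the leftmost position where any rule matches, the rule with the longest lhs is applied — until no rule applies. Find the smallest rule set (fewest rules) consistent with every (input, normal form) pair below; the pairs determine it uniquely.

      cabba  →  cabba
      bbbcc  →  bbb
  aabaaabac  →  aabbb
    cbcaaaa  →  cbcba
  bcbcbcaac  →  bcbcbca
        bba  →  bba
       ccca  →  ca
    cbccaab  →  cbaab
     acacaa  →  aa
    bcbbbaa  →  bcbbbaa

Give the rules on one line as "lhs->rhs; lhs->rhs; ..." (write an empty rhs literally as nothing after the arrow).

  | cabba
  | bbbcc => bbb
  | aabaaabac => aabbbac => aabbb
  | cbcaaaa => cbcba

aaa->b; ac->; cc->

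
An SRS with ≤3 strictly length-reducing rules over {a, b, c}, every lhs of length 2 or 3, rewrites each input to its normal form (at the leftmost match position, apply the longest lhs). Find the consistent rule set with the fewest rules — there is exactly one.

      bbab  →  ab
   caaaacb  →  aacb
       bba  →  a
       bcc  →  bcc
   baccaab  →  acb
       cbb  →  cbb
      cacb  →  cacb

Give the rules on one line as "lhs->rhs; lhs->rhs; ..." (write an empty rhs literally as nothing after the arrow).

ba->a; caa->

  | bbab => bab => ab
  | caaaacb => aacb
  | bba => ba => a
  | bcc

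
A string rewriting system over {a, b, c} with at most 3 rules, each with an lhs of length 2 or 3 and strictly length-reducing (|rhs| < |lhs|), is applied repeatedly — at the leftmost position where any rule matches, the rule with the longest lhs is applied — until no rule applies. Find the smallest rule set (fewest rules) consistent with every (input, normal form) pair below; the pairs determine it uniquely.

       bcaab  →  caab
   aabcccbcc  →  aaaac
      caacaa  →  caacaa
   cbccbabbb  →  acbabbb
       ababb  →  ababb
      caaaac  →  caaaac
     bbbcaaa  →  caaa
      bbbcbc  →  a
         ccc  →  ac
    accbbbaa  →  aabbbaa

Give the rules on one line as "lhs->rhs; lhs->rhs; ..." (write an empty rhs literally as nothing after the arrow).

bc->c; cc->a

  | bcaab => caab
  | aabcccbcc => aacccbcc => aaacbcc => aaaccc => aaaac
  | caacaa
  | cbccbabbb => cccbabbb => acbabbb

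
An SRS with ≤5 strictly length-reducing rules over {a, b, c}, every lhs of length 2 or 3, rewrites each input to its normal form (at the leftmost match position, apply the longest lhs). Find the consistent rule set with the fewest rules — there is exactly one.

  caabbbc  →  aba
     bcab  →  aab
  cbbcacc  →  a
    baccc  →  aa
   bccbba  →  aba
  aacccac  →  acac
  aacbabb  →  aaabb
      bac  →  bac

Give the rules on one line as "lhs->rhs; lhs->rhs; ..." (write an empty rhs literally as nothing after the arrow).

  | caabbbc => acbbbc => abbc => aba
  | bcab => aab
  | cbbcacc => bcacc => aacc => acb => a
  | baccc => bcbc => abc => aa

acc->cb; bc->a; caa->ac; cb->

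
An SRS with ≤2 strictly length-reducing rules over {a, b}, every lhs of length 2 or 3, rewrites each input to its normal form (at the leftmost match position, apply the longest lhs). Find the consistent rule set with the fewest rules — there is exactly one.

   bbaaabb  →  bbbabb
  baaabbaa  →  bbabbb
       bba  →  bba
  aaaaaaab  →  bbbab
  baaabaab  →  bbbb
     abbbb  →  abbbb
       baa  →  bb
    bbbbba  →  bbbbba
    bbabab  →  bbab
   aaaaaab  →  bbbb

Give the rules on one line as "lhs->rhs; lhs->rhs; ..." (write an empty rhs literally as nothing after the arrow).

  | bbaaabb => bbbabb
  | baaabbaa => bbabbaa => bbabbb
  | bba
  | aaaaaaab => baaaaab => bbaaab => bbbab

aa->b; aba->a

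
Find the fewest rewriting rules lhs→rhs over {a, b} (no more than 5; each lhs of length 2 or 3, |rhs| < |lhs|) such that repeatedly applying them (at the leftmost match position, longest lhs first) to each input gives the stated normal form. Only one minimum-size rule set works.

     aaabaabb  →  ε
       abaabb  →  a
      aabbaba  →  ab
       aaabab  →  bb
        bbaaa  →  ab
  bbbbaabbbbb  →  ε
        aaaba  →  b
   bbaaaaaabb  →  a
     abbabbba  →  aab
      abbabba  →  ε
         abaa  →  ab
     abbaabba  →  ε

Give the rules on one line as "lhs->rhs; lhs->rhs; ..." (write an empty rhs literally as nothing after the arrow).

  | aaabaabb => baabb => babb => bbb => ε
  | abaabb => ababb => abbb => a
  | aabbaba => aaabba => bba => ab
  | aaabab => bab => bb

aaa->; ba->b; bba->ab; bbb->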